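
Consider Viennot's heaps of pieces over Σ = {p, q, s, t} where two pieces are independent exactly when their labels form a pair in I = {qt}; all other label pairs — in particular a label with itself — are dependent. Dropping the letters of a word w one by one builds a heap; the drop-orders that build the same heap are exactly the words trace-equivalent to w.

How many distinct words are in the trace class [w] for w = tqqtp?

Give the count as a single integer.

0(t) covers ∅
1(q) covers ∅
2(q) covers 1:q
3(t) covers 0:t
4(p) covers 2:q, 3:t
floor of heap: 0:t, 1:q
completions by unplaced set U, small U first (add the entries for U minus each lowest piece of U):
  |U|=1: {4}:1
  |U|=2: {2,4}:1  {3,4}:1
  |U|=3: {0,3,4}:1  {1,2,4}:1  {2,3,4}:2
  start at 0(t): 3
  start at 1(q): 3
sum over floor = 6

6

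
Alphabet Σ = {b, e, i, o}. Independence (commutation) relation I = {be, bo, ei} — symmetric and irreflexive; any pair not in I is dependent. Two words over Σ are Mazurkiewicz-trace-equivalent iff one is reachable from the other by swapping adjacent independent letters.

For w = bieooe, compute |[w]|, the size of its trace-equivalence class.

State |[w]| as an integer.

#0=b has no predecessor
#1=i depends on [0:b]
#2=e has no predecessor
#3=o depends on [1:i, 2:e]
#4=o depends on [3:o]
#5=e depends on [4:o]
sources: [0:b, 2:e]
N(rest) = Σ N(rest − s) over sources s of rest; N(one piece) = 1:
  size 1 → [5]=1
  size 2 → [4,5]=1
  size 3 → [3,4,5]=1
  size 4 → [1,3,4,5]=1  [2,3,4,5]=1
  first=0(b) contributes 2
  first=2(e) contributes 1
|[w]| = 3

3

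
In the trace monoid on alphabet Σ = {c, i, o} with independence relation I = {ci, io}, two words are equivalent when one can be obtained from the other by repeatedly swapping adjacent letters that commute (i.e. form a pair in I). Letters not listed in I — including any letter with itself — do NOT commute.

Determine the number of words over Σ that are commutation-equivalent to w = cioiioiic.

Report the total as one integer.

piece 0:c — minimal
piece 1:i — minimal
piece 2:o rests on {0:c}
piece 3:i rests on {1:i}
piece 4:i rests on {3:i}
piece 5:o rests on {2:o}
piece 6:i rests on {4:i}
piece 7:i rests on {6:i}
piece 8:c rests on {5:o}
minimal pieces: {0:c, 1:i}
ways to finish when only these pieces remain (= sum over removing one remaining piece with nothing left below it):
  1 left: {7}→1  {8}→1
  2 left: {5,8}→1  {6,7}→1  {7,8}→2
  3 left: {2,5,8}→1  {4,6,7}→1  {5,7,8}→3  {6,7,8}→3
  4 left: {0,2,5,8}→1  {2,5,7,8}→4  {3,4,6,7}→1  {4,6,7,8}→4  {5,6,7,8}→6
  5 left: {0,2,5,7,8}→5  {1,3,4,6,7}→1  {2,5,6,7,8}→10  {3,4,6,7,8}→5  {4,5,6,7,8}→10
  6 left: {0,2,5,6,7,8}→15  {1,3,4,6,7,8}→6  {2,4,5,6,7,8}→20  {3,4,5,6,7,8}→15
  7 left: {0,2,4,5,6,7,8}→35  {1,3,4,5,6,7,8}→21  {2,3,4,5,6,7,8}→35
  placing 0:c first → 56 extensions
  placing 1:i first → 70 extensions
total linear extensions = 126

126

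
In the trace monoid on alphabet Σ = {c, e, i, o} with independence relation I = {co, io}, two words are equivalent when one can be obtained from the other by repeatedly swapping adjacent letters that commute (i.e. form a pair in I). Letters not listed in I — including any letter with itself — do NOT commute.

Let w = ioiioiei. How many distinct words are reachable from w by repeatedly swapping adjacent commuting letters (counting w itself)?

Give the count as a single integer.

15

0(i) covers ∅
1(o) covers ∅
2(i) covers 0:i
3(i) covers 2:i
4(o) covers 1:o
5(i) covers 3:i
6(e) covers 4:o, 5:i
7(i) covers 6:e
floor of heap: 0:i, 1:o
completions by unplaced set U, small U first (add the entries for U minus each lowest piece of U):
  |U|=1: {7}:1
  |U|=2: {6,7}:1
  |U|=3: {4,6,7}:1  {5,6,7}:1
  |U|=4: {1,4,6,7}:1  {3,5,6,7}:1  {4,5,6,7}:2
  |U|=5: {1,4,5,6,7}:3  {2,3,5,6,7}:1  {3,4,5,6,7}:3
  |U|=6: {0,2,3,5,6,7}:1  {1,3,4,5,6,7}:6  {2,3,4,5,6,7}:4
  start at 0(i): 10
  start at 1(o): 5
sum over floor = 15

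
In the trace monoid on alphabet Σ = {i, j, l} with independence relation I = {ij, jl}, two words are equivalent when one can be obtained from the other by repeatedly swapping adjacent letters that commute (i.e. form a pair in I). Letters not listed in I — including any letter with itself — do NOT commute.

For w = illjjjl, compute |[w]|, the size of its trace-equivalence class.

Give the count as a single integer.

35

#0=i has no predecessor
#1=l depends on [0:i]
#2=l depends on [1:l]
#3=j has no predecessor
#4=j depends on [3:j]
#5=j depends on [4:j]
#6=l depends on [2:l]
sources: [0:i, 3:j]
N(rest) = Σ N(rest − s) over sources s of rest; N(one piece) = 1:
  size 1 → [5]=1  [6]=1
  size 2 → [2,6]=1  [4,5]=1  [5,6]=2
  size 3 → [1,2,6]=1  [2,5,6]=3  [3,4,5]=1  [4,5,6]=3
  size 4 → [0,1,2,6]=1  [1,2,5,6]=4  [2,4,5,6]=6  [3,4,5,6]=4
  size 5 → [0,1,2,5,6]=5  [1,2,4,5,6]=10  [2,3,4,5,6]=10
  first=0(i) contributes 20
  first=3(j) contributes 15
|[w]| = 35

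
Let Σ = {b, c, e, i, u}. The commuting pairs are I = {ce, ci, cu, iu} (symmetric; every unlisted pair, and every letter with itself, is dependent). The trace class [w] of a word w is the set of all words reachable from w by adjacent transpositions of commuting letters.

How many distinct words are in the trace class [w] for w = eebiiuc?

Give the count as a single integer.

12

piece 0:e — minimal
piece 1:e rests on {0:e}
piece 2:b rests on {1:e}
piece 3:i rests on {2:b}
piece 4:i rests on {3:i}
piece 5:u rests on {2:b}
piece 6:c rests on {2:b}
minimal pieces: {0:e}
ways to finish when only these pieces remain (= sum over removing one remaining piece with nothing left below it):
  1 left: {4}→1  {5}→1  {6}→1
  2 left: {3,4}→1  {4,5}→2  {4,6}→2  {5,6}→2
  3 left: {3,4,5}→3  {3,4,6}→3  {4,5,6}→6
  4 left: {3,4,5,6}→12
  5 left: {2,3,4,5,6}→12
  placing 0:e first → 12 extensions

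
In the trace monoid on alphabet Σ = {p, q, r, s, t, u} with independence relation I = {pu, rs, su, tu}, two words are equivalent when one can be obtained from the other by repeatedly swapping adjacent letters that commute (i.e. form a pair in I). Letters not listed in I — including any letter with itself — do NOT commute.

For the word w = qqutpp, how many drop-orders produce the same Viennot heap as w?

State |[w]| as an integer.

4

drop 0:q onto floor
drop 1:q onto {0:q}
drop 2:u onto {1:q}
drop 3:t onto {1:q}
drop 4:p onto {3:t}
drop 5:p onto {4:p}
ground layer = {0:q}
drop-orders for the pieces not yet dropped (sum over which currently-grounded one goes next):
  1 to go: {2} 1  {5} 1
  2 to go: {2,5} 2  {4,5} 1
  3 to go: {2,4,5} 3  {3,4,5} 1
  4 to go: {2,3,4,5} 4
  if 0:q drops first: 4 orders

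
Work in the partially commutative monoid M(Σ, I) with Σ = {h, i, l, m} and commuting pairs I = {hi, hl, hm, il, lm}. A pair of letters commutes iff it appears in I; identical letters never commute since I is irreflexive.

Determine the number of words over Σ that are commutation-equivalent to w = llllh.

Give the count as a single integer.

5

#0=l has no predecessor
#1=l depends on [0:l]
#2=l depends on [1:l]
#3=l depends on [2:l]
#4=h has no predecessor
sources: [0:l, 4:h]
N(rest) = Σ N(rest − s) over sources s of rest; N(one piece) = 1:
  size 1 → [3]=1  [4]=1
  size 2 → [2,3]=1  [3,4]=2
  size 3 → [1,2,3]=1  [2,3,4]=3
  first=0(l) contributes 4
  first=4(h) contributes 1
|[w]| = 5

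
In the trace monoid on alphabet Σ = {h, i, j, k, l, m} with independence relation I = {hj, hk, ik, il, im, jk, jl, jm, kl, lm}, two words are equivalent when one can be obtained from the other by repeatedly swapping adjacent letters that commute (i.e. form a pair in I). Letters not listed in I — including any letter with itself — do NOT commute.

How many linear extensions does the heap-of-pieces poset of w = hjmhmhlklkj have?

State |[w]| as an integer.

550

0(h) covers ∅
1(j) covers ∅
2(m) covers 0:h
3(h) covers 2:m
4(m) covers 3:h
5(h) covers 4:m
6(l) covers 5:h
7(k) covers 4:m
8(l) covers 6:l
9(k) covers 7:k
10(j) covers 1:j
floor of heap: 0:h, 1:j
completions by unplaced set U, small U first (add the entries for U minus each lowest piece of U):
  |U|=1: {8}:1  {9}:1  {10}:1
  |U|=2: {1,10}:1  {6,8}:1  {7,9}:1  {8,9}:2  {8,10}:2  {9,10}:2
  |U|=3: {1,8,10}:3  {1,9,10}:3  {5,6,8}:1  {6,8,9}:3  {6,8,10}:3  {7,8,9}:3  {7,9,10}:3  {8,9,10}:6
  |U|=4: {1,6,8,10}:6  {1,7,9,10}:6  {1,8,9,10}:12  {5,6,8,9}:4  {5,6,8,10}:4  {6,7,8,9}:6  {6,8,9,10}:12  {7,8,9,10}:12
  |U|=5: {1,5,6,8,10}:10  {1,6,8,9,10}:30  {1,7,8,9,10}:30  {5,6,7,8,9}:10  {5,6,8,9,10}:20  {6,7,8,9,10}:30
  |U|=6: {1,5,6,8,9,10}:60  {1,6,7,8,9,10}:90  {4,5,6,7,8,9}:10  {5,6,7,8,9,10}:60
  |U|=7: {1,5,6,7,8,9,10}:210  {3,4,5,6,7,8,9}:10  {4,5,6,7,8,9,10}:70
  |U|=8: {1,4,5,6,7,8,9,10}:280  {2,3,4,5,6,7,8,9}:10  {3,4,5,6,7,8,9,10}:80
  |U|=9: {0,2,3,4,5,6,7,8,9}:10  {1,3,4,5,6,7,8,9,10}:360  {2,3,4,5,6,7,8,9,10}:90
  start at 0(h): 450
  start at 1(j): 100
sum over floor = 550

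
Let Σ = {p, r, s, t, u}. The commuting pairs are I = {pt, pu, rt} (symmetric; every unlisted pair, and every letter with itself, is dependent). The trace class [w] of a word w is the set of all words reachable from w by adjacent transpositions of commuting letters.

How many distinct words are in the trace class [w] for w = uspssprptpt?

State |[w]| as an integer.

piece 0:u — minimal
piece 1:s rests on {0:u}
piece 2:p rests on {1:s}
piece 3:s rests on {2:p}
piece 4:s rests on {3:s}
piece 5:p rests on {4:s}
piece 6:r rests on {5:p}
piece 7:p rests on {6:r}
piece 8:t rests on {4:s}
piece 9:p rests on {7:p}
piece 10:t rests on {8:t}
minimal pieces: {0:u}
ways to finish when only these pieces remain (= sum over removing one remaining piece with nothing left below it):
  1 left: {9}→1  {10}→1
  2 left: {7,9}→1  {8,10}→1  {9,10}→2
  3 left: {6,7,9}→1  {7,9,10}→3  {8,9,10}→3
  4 left: {5,6,7,9}→1  {6,7,9,10}→4  {7,8,9,10}→6
  5 left: {5,6,7,9,10}→5  {6,7,8,9,10}→10
  6 left: {5,6,7,8,9,10}→15
  7 left: {4,5,6,7,8,9,10}→15
  8 left: {3,4,5,6,7,8,9,10}→15
  9 left: {2,3,4,5,6,7,8,9,10}→15
  placing 0:u first → 15 extensions

15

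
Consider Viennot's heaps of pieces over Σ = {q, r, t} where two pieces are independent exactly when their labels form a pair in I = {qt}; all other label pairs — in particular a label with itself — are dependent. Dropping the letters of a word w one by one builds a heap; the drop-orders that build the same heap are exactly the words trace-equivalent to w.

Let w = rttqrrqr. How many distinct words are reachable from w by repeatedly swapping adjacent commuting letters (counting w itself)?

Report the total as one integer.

3

0(r) covers ∅
1(t) covers 0:r
2(t) covers 1:t
3(q) covers 0:r
4(r) covers 2:t, 3:q
5(r) covers 4:r
6(q) covers 5:r
7(r) covers 6:q
floor of heap: 0:r
completions by unplaced set U, small U first (add the entries for U minus each lowest piece of U):
  |U|=1: {7}:1
  |U|=2: {6,7}:1
  |U|=3: {5,6,7}:1
  |U|=4: {4,5,6,7}:1
  |U|=5: {2,4,5,6,7}:1  {3,4,5,6,7}:1
  |U|=6: {1,2,4,5,6,7}:1  {2,3,4,5,6,7}:2
  start at 0(r): 3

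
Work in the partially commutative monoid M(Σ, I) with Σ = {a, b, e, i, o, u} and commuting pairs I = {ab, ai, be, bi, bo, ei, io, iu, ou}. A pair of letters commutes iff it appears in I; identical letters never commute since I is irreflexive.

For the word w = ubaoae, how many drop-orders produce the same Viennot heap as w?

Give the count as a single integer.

5

drop 0:u onto floor
drop 1:b onto {0:u}
drop 2:a onto {0:u}
drop 3:o onto {2:a}
drop 4:a onto {3:o}
drop 5:e onto {4:a}
ground layer = {0:u}
drop-orders for the pieces not yet dropped (sum over which currently-grounded one goes next):
  1 to go: {1} 1  {5} 1
  2 to go: {1,5} 2  {4,5} 1
  3 to go: {1,4,5} 3  {3,4,5} 1
  4 to go: {1,3,4,5} 4  {2,3,4,5} 1
  if 0:u drops first: 5 orders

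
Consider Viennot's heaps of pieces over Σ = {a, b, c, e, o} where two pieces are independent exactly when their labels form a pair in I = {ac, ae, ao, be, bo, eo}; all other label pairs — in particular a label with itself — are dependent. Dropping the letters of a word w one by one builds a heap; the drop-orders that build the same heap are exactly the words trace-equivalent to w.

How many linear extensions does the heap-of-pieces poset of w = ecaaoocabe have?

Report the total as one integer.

piece 0:e — minimal
piece 1:c rests on {0:e}
piece 2:a — minimal
piece 3:a rests on {2:a}
piece 4:o rests on {1:c}
piece 5:o rests on {4:o}
piece 6:c rests on {5:o}
piece 7:a rests on {3:a}
piece 8:b rests on {6:c, 7:a}
piece 9:e rests on {6:c}
minimal pieces: {0:e, 2:a}
ways to finish when only these pieces remain (= sum over removing one remaining piece with nothing left below it):
  1 left: {8}→1  {9}→1
  2 left: {7,8}→1  {8,9}→2
  3 left: {3,7,8}→1  {6,8,9}→2  {7,8,9}→3
  4 left: {2,3,7,8}→1  {3,7,8,9}→4  {5,6,8,9}→2  {6,7,8,9}→5
  5 left: {2,3,7,8,9}→5  {3,6,7,8,9}→9  {4,5,6,8,9}→2  {5,6,7,8,9}→7
  6 left: {1,4,5,6,8,9}→2  {2,3,6,7,8,9}→14  {3,5,6,7,8,9}→16  {4,5,6,7,8,9}→9
  7 left: {0,1,4,5,6,8,9}→2  {1,4,5,6,7,8,9}→11  {2,3,5,6,7,8,9}→30  {3,4,5,6,7,8,9}→25
  8 left: {0,1,4,5,6,7,8,9}→13  {1,3,4,5,6,7,8,9}→36  {2,3,4,5,6,7,8,9}→55
  placing 0:e first → 91 extensions
  placing 2:a first → 49 extensions
total linear extensions = 140

140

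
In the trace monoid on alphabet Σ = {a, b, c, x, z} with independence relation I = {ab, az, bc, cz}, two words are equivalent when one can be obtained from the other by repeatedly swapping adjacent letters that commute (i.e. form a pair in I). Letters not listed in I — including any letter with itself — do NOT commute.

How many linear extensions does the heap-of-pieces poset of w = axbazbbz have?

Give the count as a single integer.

piece 0:a — minimal
piece 1:x rests on {0:a}
piece 2:b rests on {1:x}
piece 3:a rests on {1:x}
piece 4:z rests on {2:b}
piece 5:b rests on {4:z}
piece 6:b rests on {5:b}
piece 7:z rests on {6:b}
minimal pieces: {0:a}
ways to finish when only these pieces remain (= sum over removing one remaining piece with nothing left below it):
  1 left: {3}→1  {7}→1
  2 left: {3,7}→2  {6,7}→1
  3 left: {3,6,7}→3  {5,6,7}→1
  4 left: {3,5,6,7}→4  {4,5,6,7}→1
  5 left: {2,4,5,6,7}→1  {3,4,5,6,7}→5
  6 left: {2,3,4,5,6,7}→6
  placing 0:a first → 6 extensions

6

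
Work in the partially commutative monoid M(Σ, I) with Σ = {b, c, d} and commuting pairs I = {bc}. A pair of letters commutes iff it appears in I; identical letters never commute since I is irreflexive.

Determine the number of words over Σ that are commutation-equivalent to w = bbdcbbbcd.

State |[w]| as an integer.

10

0(b) covers ∅
1(b) covers 0:b
2(d) covers 1:b
3(c) covers 2:d
4(b) covers 2:d
5(b) covers 4:b
6(b) covers 5:b
7(c) covers 3:c
8(d) covers 6:b, 7:c
floor of heap: 0:b
completions by unplaced set U, small U first (add the entries for U minus each lowest piece of U):
  |U|=1: {8}:1
  |U|=2: {6,8}:1  {7,8}:1
  |U|=3: {3,7,8}:1  {5,6,8}:1  {6,7,8}:2
  |U|=4: {3,6,7,8}:3  {4,5,6,8}:1  {5,6,7,8}:3
  |U|=5: {3,5,6,7,8}:6  {4,5,6,7,8}:4
  |U|=6: {3,4,5,6,7,8}:10
  |U|=7: {2,3,4,5,6,7,8}:10
  start at 0(b): 10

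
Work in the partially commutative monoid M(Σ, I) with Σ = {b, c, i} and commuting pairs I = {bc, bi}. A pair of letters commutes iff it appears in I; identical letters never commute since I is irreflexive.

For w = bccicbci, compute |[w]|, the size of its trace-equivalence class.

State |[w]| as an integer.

piece 0:b — minimal
piece 1:c — minimal
piece 2:c rests on {1:c}
piece 3:i rests on {2:c}
piece 4:c rests on {3:i}
piece 5:b rests on {0:b}
piece 6:c rests on {4:c}
piece 7:i rests on {6:c}
minimal pieces: {0:b, 1:c}
ways to finish when only these pieces remain (= sum over removing one remaining piece with nothing left below it):
  1 left: {5}→1  {7}→1
  2 left: {0,5}→1  {5,7}→2  {6,7}→1
  3 left: {0,5,7}→3  {4,6,7}→1  {5,6,7}→3
  4 left: {0,5,6,7}→6  {3,4,6,7}→1  {4,5,6,7}→4
  5 left: {0,4,5,6,7}→10  {2,3,4,6,7}→1  {3,4,5,6,7}→5
  6 left: {0,3,4,5,6,7}→15  {1,2,3,4,6,7}→1  {2,3,4,5,6,7}→6
  placing 0:b first → 7 extensions
  placing 1:c first → 21 extensions
total linear extensions = 28

28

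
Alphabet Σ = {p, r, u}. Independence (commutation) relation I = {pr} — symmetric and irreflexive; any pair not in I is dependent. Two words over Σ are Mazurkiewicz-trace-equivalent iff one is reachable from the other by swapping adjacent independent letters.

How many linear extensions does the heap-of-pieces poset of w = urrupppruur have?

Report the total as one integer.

4

drop 0:u onto floor
drop 1:r onto {0:u}
drop 2:r onto {1:r}
drop 3:u onto {2:r}
drop 4:p onto {3:u}
drop 5:p onto {4:p}
drop 6:p onto {5:p}
drop 7:r onto {3:u}
drop 8:u onto {6:p, 7:r}
drop 9:u onto {8:u}
drop 10:r onto {9:u}
ground layer = {0:u}
drop-orders for the pieces not yet dropped (sum over which currently-grounded one goes next):
  1 to go: {10} 1
  2 to go: {9,10} 1
  3 to go: {8,9,10} 1
  4 to go: {6,8,9,10} 1  {7,8,9,10} 1
  5 to go: {5,6,8,9,10} 1  {6,7,8,9,10} 2
  6 to go: {4,5,6,8,9,10} 1  {5,6,7,8,9,10} 3
  7 to go: {4,5,6,7,8,9,10} 4
  8 to go: {3,4,5,6,7,8,9,10} 4
  9 to go: {2,3,4,5,6,7,8,9,10} 4
  if 0:u drops first: 4 orders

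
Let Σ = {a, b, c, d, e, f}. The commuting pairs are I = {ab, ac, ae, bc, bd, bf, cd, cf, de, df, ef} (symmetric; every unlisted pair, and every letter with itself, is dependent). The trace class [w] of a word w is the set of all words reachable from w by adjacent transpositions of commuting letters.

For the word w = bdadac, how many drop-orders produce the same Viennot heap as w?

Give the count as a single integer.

30

piece 0:b — minimal
piece 1:d — minimal
piece 2:a rests on {1:d}
piece 3:d rests on {2:a}
piece 4:a rests on {3:d}
piece 5:c — minimal
minimal pieces: {0:b, 1:d, 5:c}
ways to finish when only these pieces remain (= sum over removing one remaining piece with nothing left below it):
  1 left: {0}→1  {4}→1  {5}→1
  2 left: {0,4}→2  {0,5}→2  {3,4}→1  {4,5}→2
  3 left: {0,3,4}→3  {0,4,5}→6  {2,3,4}→1  {3,4,5}→3
  4 left: {0,2,3,4}→4  {0,3,4,5}→12  {1,2,3,4}→1  {2,3,4,5}→4
  placing 0:b first → 5 extensions
  placing 1:d first → 20 extensions
  placing 5:c first → 5 extensions
total linear extensions = 30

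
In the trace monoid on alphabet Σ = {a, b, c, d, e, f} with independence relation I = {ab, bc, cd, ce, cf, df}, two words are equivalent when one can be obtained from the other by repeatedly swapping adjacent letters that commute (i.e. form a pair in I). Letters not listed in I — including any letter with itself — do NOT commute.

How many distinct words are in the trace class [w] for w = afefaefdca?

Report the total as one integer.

drop 0:a onto floor
drop 1:f onto {0:a}
drop 2:e onto {1:f}
drop 3:f onto {2:e}
drop 4:a onto {3:f}
drop 5:e onto {4:a}
drop 6:f onto {5:e}
drop 7:d onto {5:e}
drop 8:c onto {4:a}
drop 9:a onto {6:f, 7:d, 8:c}
ground layer = {0:a}
drop-orders for the pieces not yet dropped (sum over which currently-grounded one goes next):
  1 to go: {9} 1
  2 to go: {6,9} 1  {7,9} 1  {8,9} 1
  3 to go: {6,7,9} 2  {6,8,9} 2  {7,8,9} 2
  4 to go: {5,6,7,9} 2  {6,7,8,9} 6
  5 to go: {5,6,7,8,9} 8
  6 to go: {4,5,6,7,8,9} 8
  7 to go: {3,4,5,6,7,8,9} 8
  8 to go: {2,3,4,5,6,7,8,9} 8
  if 0:a drops first: 8 orders

8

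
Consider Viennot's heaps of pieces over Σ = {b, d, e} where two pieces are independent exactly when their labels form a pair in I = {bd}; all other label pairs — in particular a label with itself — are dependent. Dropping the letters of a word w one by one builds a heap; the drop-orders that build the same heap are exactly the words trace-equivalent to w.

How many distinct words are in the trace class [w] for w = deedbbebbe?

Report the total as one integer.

0(d) covers ∅
1(e) covers 0:d
2(e) covers 1:e
3(d) covers 2:e
4(b) covers 2:e
5(b) covers 4:b
6(e) covers 3:d, 5:b
7(b) covers 6:e
8(b) covers 7:b
9(e) covers 8:b
floor of heap: 0:d
completions by unplaced set U, small U first (add the entries for U minus each lowest piece of U):
  |U|=1: {9}:1
  |U|=2: {8,9}:1
  |U|=3: {7,8,9}:1
  |U|=4: {6,7,8,9}:1
  |U|=5: {3,6,7,8,9}:1  {5,6,7,8,9}:1
  |U|=6: {3,5,6,7,8,9}:2  {4,5,6,7,8,9}:1
  |U|=7: {3,4,5,6,7,8,9}:3
  |U|=8: {2,3,4,5,6,7,8,9}:3
  start at 0(d): 3

3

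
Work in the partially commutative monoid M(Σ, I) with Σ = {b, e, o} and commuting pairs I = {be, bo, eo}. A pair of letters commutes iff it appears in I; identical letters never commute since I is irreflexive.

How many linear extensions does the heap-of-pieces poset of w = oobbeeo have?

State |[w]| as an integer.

210

0(o) covers ∅
1(o) covers 0:o
2(b) covers ∅
3(b) covers 2:b
4(e) covers ∅
5(e) covers 4:e
6(o) covers 1:o
floor of heap: 0:o, 2:b, 4:e
completions by unplaced set U, small U first (add the entries for U minus each lowest piece of U):
  |U|=1: {3}:1  {5}:1  {6}:1
  |U|=2: {1,6}:1  {2,3}:1  {3,5}:2  {3,6}:2  {4,5}:1  {5,6}:2
  |U|=3: {0,1,6}:1  {1,3,6}:3  {1,5,6}:3  {2,3,5}:3  {2,3,6}:3  {3,4,5}:3  {3,5,6}:6  {4,5,6}:3
  |U|=4: {0,1,3,6}:4  {0,1,5,6}:4  {1,2,3,6}:6  {1,3,5,6}:12  {1,4,5,6}:6  {2,3,4,5}:6  {2,3,5,6}:12  {3,4,5,6}:12
  |U|=5: {0,1,2,3,6}:10  {0,1,3,5,6}:20  {0,1,4,5,6}:10  {1,2,3,5,6}:30  {1,3,4,5,6}:30  {2,3,4,5,6}:30
  start at 0(o): 90
  start at 2(b): 60
  start at 4(e): 60
sum over floor = 210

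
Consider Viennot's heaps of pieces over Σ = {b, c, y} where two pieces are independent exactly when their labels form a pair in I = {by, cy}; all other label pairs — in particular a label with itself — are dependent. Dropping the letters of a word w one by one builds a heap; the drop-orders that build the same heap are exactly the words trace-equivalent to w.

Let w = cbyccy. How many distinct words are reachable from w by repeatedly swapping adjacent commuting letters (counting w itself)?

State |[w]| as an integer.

piece 0:c — minimal
piece 1:b rests on {0:c}
piece 2:y — minimal
piece 3:c rests on {1:b}
piece 4:c rests on {3:c}
piece 5:y rests on {2:y}
minimal pieces: {0:c, 2:y}
ways to finish when only these pieces remain (= sum over removing one remaining piece with nothing left below it):
  1 left: {4}→1  {5}→1
  2 left: {2,5}→1  {3,4}→1  {4,5}→2
  3 left: {1,3,4}→1  {2,4,5}→3  {3,4,5}→3
  4 left: {0,1,3,4}→1  {1,3,4,5}→4  {2,3,4,5}→6
  placing 0:c first → 10 extensions
  placing 2:y first → 5 extensions
total linear extensions = 15

15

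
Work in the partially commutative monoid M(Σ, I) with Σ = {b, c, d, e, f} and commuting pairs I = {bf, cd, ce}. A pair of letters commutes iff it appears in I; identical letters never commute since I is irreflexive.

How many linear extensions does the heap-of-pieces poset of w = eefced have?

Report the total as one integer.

3

piece 0:e — minimal
piece 1:e rests on {0:e}
piece 2:f rests on {1:e}
piece 3:c rests on {2:f}
piece 4:e rests on {2:f}
piece 5:d rests on {4:e}
minimal pieces: {0:e}
ways to finish when only these pieces remain (= sum over removing one remaining piece with nothing left below it):
  1 left: {3}→1  {5}→1
  2 left: {3,5}→2  {4,5}→1
  3 left: {3,4,5}→3
  4 left: {2,3,4,5}→3
  placing 0:e first → 3 extensions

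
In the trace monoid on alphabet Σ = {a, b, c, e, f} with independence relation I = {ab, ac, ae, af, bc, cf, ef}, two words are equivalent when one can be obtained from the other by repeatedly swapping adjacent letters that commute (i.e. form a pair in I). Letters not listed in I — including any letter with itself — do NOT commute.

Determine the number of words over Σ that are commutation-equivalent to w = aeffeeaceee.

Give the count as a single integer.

1980

#0=a has no predecessor
#1=e has no predecessor
#2=f has no predecessor
#3=f depends on [2:f]
#4=e depends on [1:e]
#5=e depends on [4:e]
#6=a depends on [0:a]
#7=c depends on [5:e]
#8=e depends on [7:c]
#9=e depends on [8:e]
#10=e depends on [9:e]
sources: [0:a, 1:e, 2:f]
N(rest) = Σ N(rest − s) over sources s of rest; N(one piece) = 1:
  size 1 → [3]=1  [6]=1  [10]=1
  size 2 → [0,6]=1  [2,3]=1  [3,6]=2  [3,10]=2  [6,10]=2  [9,10]=1
  size 3 → [0,3,6]=3  [0,6,10]=3  [2,3,6]=3  [2,3,10]=3  [3,6,10]=6  [3,9,10]=3  [6,9,10]=3  [8,9,10]=1
  size 4 → [0,2,3,6]=6  [0,3,6,10]=12  [0,6,9,10]=6  [2,3,6,10]=12  [2,3,9,10]=6  [3,6,9,10]=12  [3,8,9,10]=4  [6,8,9,10]=4  [7,8,9,10]=1
  size 5 → [0,2,3,6,10]=30  [0,3,6,9,10]=30  [0,6,8,9,10]=10  [2,3,6,9,10]=30  [2,3,8,9,10]=10  [3,6,8,9,10]=20  [3,7,8,9,10]=5  [5,7,8,9,10]=1  [6,7,8,9,10]=5
  size 6 → [0,2,3,6,9,10]=90  [0,3,6,8,9,10]=60  [0,6,7,8,9,10]=15  [2,3,6,8,9,10]=60  [2,3,7,8,9,10]=15  [3,5,7,8,9,10]=6  [3,6,7,8,9,10]=30  [4,5,7,8,9,10]=1  [5,6,7,8,9,10]=6
  size 7 → [0,2,3,6,8,9,10]=210  [0,3,6,7,8,9,10]=105  [0,5,6,7,8,9,10]=21  [1,4,5,7,8,9,10]=1  [2,3,5,7,8,9,10]=21  [2,3,6,7,8,9,10]=105  [3,4,5,7,8,9,10]=7  [3,5,6,7,8,9,10]=42  [4,5,6,7,8,9,10]=7
  size 8 → [0,2,3,6,7,8,9,10]=420  [0,3,5,6,7,8,9,10]=168  [0,4,5,6,7,8,9,10]=28  [1,3,4,5,7,8,9,10]=8  [1,4,5,6,7,8,9,10]=8  [2,3,4,5,7,8,9,10]=28  [2,3,5,6,7,8,9,10]=168  [3,4,5,6,7,8,9,10]=56
  size 9 → [0,1,4,5,6,7,8,9,10]=36  [0,2,3,5,6,7,8,9,10]=756  [0,3,4,5,6,7,8,9,10]=252  [1,2,3,4,5,7,8,9,10]=36  [1,3,4,5,6,7,8,9,10]=72  [2,3,4,5,6,7,8,9,10]=252
  first=0(a) contributes 360
  first=1(e) contributes 1260
  first=2(f) contributes 360
|[w]| = 1980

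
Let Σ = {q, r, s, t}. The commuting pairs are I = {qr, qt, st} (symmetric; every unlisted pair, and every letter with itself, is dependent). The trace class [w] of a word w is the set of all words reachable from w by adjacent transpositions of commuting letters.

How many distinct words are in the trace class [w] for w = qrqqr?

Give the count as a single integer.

10

0(q) covers ∅
1(r) covers ∅
2(q) covers 0:q
3(q) covers 2:q
4(r) covers 1:r
floor of heap: 0:q, 1:r
completions by unplaced set U, small U first (add the entries for U minus each lowest piece of U):
  |U|=1: {3}:1  {4}:1
  |U|=2: {1,4}:1  {2,3}:1  {3,4}:2
  |U|=3: {0,2,3}:1  {1,3,4}:3  {2,3,4}:3
  start at 0(q): 6
  start at 1(r): 4
sum over floor = 10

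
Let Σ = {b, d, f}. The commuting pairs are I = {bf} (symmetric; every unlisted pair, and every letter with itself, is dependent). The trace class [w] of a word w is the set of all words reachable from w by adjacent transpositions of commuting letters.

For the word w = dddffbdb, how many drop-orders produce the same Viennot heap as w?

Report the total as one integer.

0(d) covers ∅
1(d) covers 0:d
2(d) covers 1:d
3(f) covers 2:d
4(f) covers 3:f
5(b) covers 2:d
6(d) covers 4:f, 5:b
7(b) covers 6:d
floor of heap: 0:d
completions by unplaced set U, small U first (add the entries for U minus each lowest piece of U):
  |U|=1: {7}:1
  |U|=2: {6,7}:1
  |U|=3: {4,6,7}:1  {5,6,7}:1
  |U|=4: {3,4,6,7}:1  {4,5,6,7}:2
  |U|=5: {3,4,5,6,7}:3
  |U|=6: {2,3,4,5,6,7}:3
  start at 0(d): 3

3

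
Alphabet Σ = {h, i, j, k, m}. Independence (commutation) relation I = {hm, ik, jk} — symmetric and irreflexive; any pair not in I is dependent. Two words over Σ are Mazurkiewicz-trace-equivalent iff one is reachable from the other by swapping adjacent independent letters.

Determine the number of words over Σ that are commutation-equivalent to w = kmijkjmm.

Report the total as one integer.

0(k) covers ∅
1(m) covers 0:k
2(i) covers 1:m
3(j) covers 2:i
4(k) covers 1:m
5(j) covers 3:j
6(m) covers 4:k, 5:j
7(m) covers 6:m
floor of heap: 0:k
completions by unplaced set U, small U first (add the entries for U minus each lowest piece of U):
  |U|=1: {7}:1
  |U|=2: {6,7}:1
  |U|=3: {4,6,7}:1  {5,6,7}:1
  |U|=4: {3,5,6,7}:1  {4,5,6,7}:2
  |U|=5: {2,3,5,6,7}:1  {3,4,5,6,7}:3
  |U|=6: {2,3,4,5,6,7}:4
  start at 0(k): 4

4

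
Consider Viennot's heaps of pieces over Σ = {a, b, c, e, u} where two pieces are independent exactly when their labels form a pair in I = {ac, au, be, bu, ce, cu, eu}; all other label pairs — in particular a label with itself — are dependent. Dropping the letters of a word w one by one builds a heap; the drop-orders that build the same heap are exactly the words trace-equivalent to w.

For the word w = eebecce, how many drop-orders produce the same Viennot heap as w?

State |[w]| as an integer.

35

0(e) covers ∅
1(e) covers 0:e
2(b) covers ∅
3(e) covers 1:e
4(c) covers 2:b
5(c) covers 4:c
6(e) covers 3:e
floor of heap: 0:e, 2:b
completions by unplaced set U, small U first (add the entries for U minus each lowest piece of U):
  |U|=1: {5}:1  {6}:1
  |U|=2: {3,6}:1  {4,5}:1  {5,6}:2
  |U|=3: {1,3,6}:1  {2,4,5}:1  {3,5,6}:3  {4,5,6}:3
  |U|=4: {0,1,3,6}:1  {1,3,5,6}:4  {2,4,5,6}:4  {3,4,5,6}:6
  |U|=5: {0,1,3,5,6}:5  {1,3,4,5,6}:10  {2,3,4,5,6}:10
  start at 0(e): 20
  start at 2(b): 15
sum over floor = 35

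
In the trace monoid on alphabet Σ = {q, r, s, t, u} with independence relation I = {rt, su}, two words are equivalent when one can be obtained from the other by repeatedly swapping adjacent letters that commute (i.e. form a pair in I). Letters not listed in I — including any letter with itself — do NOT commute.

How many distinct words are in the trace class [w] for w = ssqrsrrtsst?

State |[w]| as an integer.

#0=s has no predecessor
#1=s depends on [0:s]
#2=q depends on [1:s]
#3=r depends on [2:q]
#4=s depends on [3:r]
#5=r depends on [4:s]
#6=r depends on [5:r]
#7=t depends on [4:s]
#8=s depends on [6:r, 7:t]
#9=s depends on [8:s]
#10=t depends on [9:s]
sources: [0:s]
N(rest) = Σ N(rest − s) over sources s of rest; N(one piece) = 1:
  size 1 → [10]=1
  size 2 → [9,10]=1
  size 3 → [8,9,10]=1
  size 4 → [6,8,9,10]=1  [7,8,9,10]=1
  size 5 → [5,6,8,9,10]=1  [6,7,8,9,10]=2
  size 6 → [5,6,7,8,9,10]=3
  size 7 → [4,5,6,7,8,9,10]=3
  size 8 → [3,4,5,6,7,8,9,10]=3
  size 9 → [2,3,4,5,6,7,8,9,10]=3
  first=0(s) contributes 3

3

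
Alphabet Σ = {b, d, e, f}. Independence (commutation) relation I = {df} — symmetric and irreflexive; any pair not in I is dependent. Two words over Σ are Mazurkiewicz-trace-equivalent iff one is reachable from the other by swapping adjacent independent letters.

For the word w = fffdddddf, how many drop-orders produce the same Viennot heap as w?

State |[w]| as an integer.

0(f) covers ∅
1(f) covers 0:f
2(f) covers 1:f
3(d) covers ∅
4(d) covers 3:d
5(d) covers 4:d
6(d) covers 5:d
7(d) covers 6:d
8(f) covers 2:f
floor of heap: 0:f, 3:d
completions by unplaced set U, small U first (add the entries for U minus each lowest piece of U):
  |U|=1: {7}:1  {8}:1
  |U|=2: {2,8}:1  {6,7}:1  {7,8}:2
  |U|=3: {1,2,8}:1  {2,7,8}:3  {5,6,7}:1  {6,7,8}:3
  |U|=4: {0,1,2,8}:1  {1,2,7,8}:4  {2,6,7,8}:6  {4,5,6,7}:1  {5,6,7,8}:4
  |U|=5: {0,1,2,7,8}:5  {1,2,6,7,8}:10  {2,5,6,7,8}:10  {3,4,5,6,7}:1  {4,5,6,7,8}:5
  |U|=6: {0,1,2,6,7,8}:15  {1,2,5,6,7,8}:20  {2,4,5,6,7,8}:15  {3,4,5,6,7,8}:6
  |U|=7: {0,1,2,5,6,7,8}:35  {1,2,4,5,6,7,8}:35  {2,3,4,5,6,7,8}:21
  start at 0(f): 56
  start at 3(d): 70
sum over floor = 126

126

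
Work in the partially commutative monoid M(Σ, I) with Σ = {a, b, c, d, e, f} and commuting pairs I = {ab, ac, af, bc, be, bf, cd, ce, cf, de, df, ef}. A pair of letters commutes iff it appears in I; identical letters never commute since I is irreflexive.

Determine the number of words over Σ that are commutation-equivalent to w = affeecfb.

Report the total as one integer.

1120

drop 0:a onto floor
drop 1:f onto floor
drop 2:f onto {1:f}
drop 3:e onto {0:a}
drop 4:e onto {3:e}
drop 5:c onto floor
drop 6:f onto {2:f}
drop 7:b onto floor
ground layer = {0:a, 1:f, 5:c, 7:b}
drop-orders for the pieces not yet dropped (sum over which currently-grounded one goes next):
  1 to go: {4} 1  {5} 1  {6} 1  {7} 1
  2 to go: {2,6} 1  {3,4} 1  {4,5} 2  {4,6} 2  {4,7} 2  {5,6} 2  {5,7} 2  {6,7} 2
  3 to go: {0,3,4} 1  {1,2,6} 1  {2,4,6} 3  {2,5,6} 3  {2,6,7} 3  {3,4,5} 3  {3,4,6} 3  {3,4,7} 3  {4,5,6} 6  {4,5,7} 6  {4,6,7} 6  {5,6,7} 6
  4 to go: {0,3,4,5} 4  {0,3,4,6} 4  {0,3,4,7} 4  {1,2,4,6} 4  {1,2,5,6} 4  {1,2,6,7} 4  {2,3,4,6} 6  {2,4,5,6} 12  {2,4,6,7} 12  {2,5,6,7} 12  {3,4,5,6} 12  {3,4,5,7} 12  {3,4,6,7} 12  {4,5,6,7} 24
  5 to go: {0,2,3,4,6} 10  {0,3,4,5,6} 20  {0,3,4,5,7} 20  {0,3,4,6,7} 20  {1,2,3,4,6} 10  {1,2,4,5,6} 20  {1,2,4,6,7} 20  {1,2,5,6,7} 20  {2,3,4,5,6} 30  {2,3,4,6,7} 30  {2,4,5,6,7} 60  {3,4,5,6,7} 60
  6 to go: {0,1,2,3,4,6} 20  {0,2,3,4,5,6} 60  {0,2,3,4,6,7} 60  {0,3,4,5,6,7} 120  {1,2,3,4,5,6} 60  {1,2,3,4,6,7} 60  {1,2,4,5,6,7} 120  {2,3,4,5,6,7} 180
  if 0:a drops first: 420 orders
  if 1:f drops first: 420 orders
  if 5:c drops first: 140 orders
  if 7:b drops first: 140 orders
heap linearizations: 1120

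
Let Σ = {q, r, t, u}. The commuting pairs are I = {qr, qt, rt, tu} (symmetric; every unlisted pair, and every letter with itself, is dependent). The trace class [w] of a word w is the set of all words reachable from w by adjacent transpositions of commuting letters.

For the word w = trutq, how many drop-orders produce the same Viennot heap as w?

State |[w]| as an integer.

#0=t has no predecessor
#1=r has no predecessor
#2=u depends on [1:r]
#3=t depends on [0:t]
#4=q depends on [2:u]
sources: [0:t, 1:r]
N(rest) = Σ N(rest − s) over sources s of rest; N(one piece) = 1:
  size 1 → [3]=1  [4]=1
  size 2 → [0,3]=1  [2,4]=1  [3,4]=2
  size 3 → [0,3,4]=3  [1,2,4]=1  [2,3,4]=3
  first=0(t) contributes 4
  first=1(r) contributes 6
|[w]| = 10

10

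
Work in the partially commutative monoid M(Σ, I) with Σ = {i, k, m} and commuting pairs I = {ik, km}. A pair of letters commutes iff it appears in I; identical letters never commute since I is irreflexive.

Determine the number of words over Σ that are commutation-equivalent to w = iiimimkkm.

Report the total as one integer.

drop 0:i onto floor
drop 1:i onto {0:i}
drop 2:i onto {1:i}
drop 3:m onto {2:i}
drop 4:i onto {3:m}
drop 5:m onto {4:i}
drop 6:k onto floor
drop 7:k onto {6:k}
drop 8:m onto {5:m}
ground layer = {0:i, 6:k}
drop-orders for the pieces not yet dropped (sum over which currently-grounded one goes next):
  1 to go: {7} 1  {8} 1
  2 to go: {5,8} 1  {6,7} 1  {7,8} 2
  3 to go: {4,5,8} 1  {5,7,8} 3  {6,7,8} 3
  4 to go: {3,4,5,8} 1  {4,5,7,8} 4  {5,6,7,8} 6
  5 to go: {2,3,4,5,8} 1  {3,4,5,7,8} 5  {4,5,6,7,8} 10
  6 to go: {1,2,3,4,5,8} 1  {2,3,4,5,7,8} 6  {3,4,5,6,7,8} 15
  7 to go: {0,1,2,3,4,5,8} 1  {1,2,3,4,5,7,8} 7  {2,3,4,5,6,7,8} 21
  if 0:i drops first: 28 orders
  if 6:k drops first: 8 orders
heap linearizations: 36

36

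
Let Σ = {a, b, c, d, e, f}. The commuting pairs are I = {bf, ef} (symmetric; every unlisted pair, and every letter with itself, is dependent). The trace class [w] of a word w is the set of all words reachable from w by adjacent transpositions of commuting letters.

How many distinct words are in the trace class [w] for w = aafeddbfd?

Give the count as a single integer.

0(a) covers ∅
1(a) covers 0:a
2(f) covers 1:a
3(e) covers 1:a
4(d) covers 2:f, 3:e
5(d) covers 4:d
6(b) covers 5:d
7(f) covers 5:d
8(d) covers 6:b, 7:f
floor of heap: 0:a
completions by unplaced set U, small U first (add the entries for U minus each lowest piece of U):
  |U|=1: {8}:1
  |U|=2: {6,8}:1  {7,8}:1
  |U|=3: {6,7,8}:2
  |U|=4: {5,6,7,8}:2
  |U|=5: {4,5,6,7,8}:2
  |U|=6: {2,4,5,6,7,8}:2  {3,4,5,6,7,8}:2
  |U|=7: {2,3,4,5,6,7,8}:4
  start at 0(a): 4

4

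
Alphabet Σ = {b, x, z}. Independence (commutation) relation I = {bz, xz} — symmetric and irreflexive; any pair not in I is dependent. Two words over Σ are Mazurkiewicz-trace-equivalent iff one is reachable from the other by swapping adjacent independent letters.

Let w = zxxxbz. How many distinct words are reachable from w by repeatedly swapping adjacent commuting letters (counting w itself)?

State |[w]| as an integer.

drop 0:z onto floor
drop 1:x onto floor
drop 2:x onto {1:x}
drop 3:x onto {2:x}
drop 4:b onto {3:x}
drop 5:z onto {0:z}
ground layer = {0:z, 1:x}
drop-orders for the pieces not yet dropped (sum over which currently-grounded one goes next):
  1 to go: {4} 1  {5} 1
  2 to go: {0,5} 1  {3,4} 1  {4,5} 2
  3 to go: {0,4,5} 3  {2,3,4} 1  {3,4,5} 3
  4 to go: {0,3,4,5} 6  {1,2,3,4} 1  {2,3,4,5} 4
  if 0:z drops first: 5 orders
  if 1:x drops first: 10 orders
heap linearizations: 15

15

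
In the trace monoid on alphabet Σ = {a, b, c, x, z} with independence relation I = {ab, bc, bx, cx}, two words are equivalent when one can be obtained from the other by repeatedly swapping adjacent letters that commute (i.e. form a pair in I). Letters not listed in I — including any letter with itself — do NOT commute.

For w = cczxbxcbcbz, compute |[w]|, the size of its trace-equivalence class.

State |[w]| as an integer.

0(c) covers ∅
1(c) covers 0:c
2(z) covers 1:c
3(x) covers 2:z
4(b) covers 2:z
5(x) covers 3:x
6(c) covers 2:z
7(b) covers 4:b
8(c) covers 6:c
9(b) covers 7:b
10(z) covers 5:x, 8:c, 9:b
floor of heap: 0:c
completions by unplaced set U, small U first (add the entries for U minus each lowest piece of U):
  |U|=1: {10}:1
  |U|=2: {5,10}:1  {8,10}:1  {9,10}:1
  |U|=3: {3,5,10}:1  {5,8,10}:2  {5,9,10}:2  {6,8,10}:1  {7,9,10}:1  {8,9,10}:2
  |U|=4: {3,5,8,10}:3  {3,5,9,10}:3  {4,7,9,10}:1  {5,6,8,10}:3  {5,7,9,10}:3  {5,8,9,10}:6  {6,8,9,10}:3  {7,8,9,10}:3
  |U|=5: {3,5,6,8,10}:6  {3,5,7,9,10}:6  {3,5,8,9,10}:12  {4,5,7,9,10}:4  {4,7,8,9,10}:4  {5,6,8,9,10}:12  {5,7,8,9,10}:12  {6,7,8,9,10}:6
  |U|=6: {3,4,5,7,9,10}:10  {3,5,6,8,9,10}:30  {3,5,7,8,9,10}:30  {4,5,7,8,9,10}:20  {4,6,7,8,9,10}:10  {5,6,7,8,9,10}:30
  |U|=7: {3,4,5,7,8,9,10}:60  {3,5,6,7,8,9,10}:90  {4,5,6,7,8,9,10}:60
  |U|=8: {3,4,5,6,7,8,9,10}:210
  |U|=9: {2,3,4,5,6,7,8,9,10}:210
  start at 0(c): 210

210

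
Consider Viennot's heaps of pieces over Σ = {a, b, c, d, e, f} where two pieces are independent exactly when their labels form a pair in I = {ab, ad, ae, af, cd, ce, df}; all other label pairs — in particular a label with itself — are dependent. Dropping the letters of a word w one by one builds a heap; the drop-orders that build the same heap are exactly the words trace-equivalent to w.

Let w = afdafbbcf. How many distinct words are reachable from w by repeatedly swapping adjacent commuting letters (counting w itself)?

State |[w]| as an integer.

63

#0=a has no predecessor
#1=f has no predecessor
#2=d has no predecessor
#3=a depends on [0:a]
#4=f depends on [1:f]
#5=b depends on [2:d, 4:f]
#6=b depends on [5:b]
#7=c depends on [3:a, 6:b]
#8=f depends on [7:c]
sources: [0:a, 1:f, 2:d]
N(rest) = Σ N(rest − s) over sources s of rest; N(one piece) = 1:
  size 1 → [8]=1
  size 2 → [7,8]=1
  size 3 → [3,7,8]=1  [6,7,8]=1
  size 4 → [0,3,7,8]=1  [3,6,7,8]=2  [5,6,7,8]=1
  size 5 → [0,3,6,7,8]=3  [2,5,6,7,8]=1  [3,5,6,7,8]=3  [4,5,6,7,8]=1
  size 6 → [0,3,5,6,7,8]=6  [1,4,5,6,7,8]=1  [2,3,5,6,7,8]=4  [2,4,5,6,7,8]=2  [3,4,5,6,7,8]=4
  size 7 → [0,2,3,5,6,7,8]=10  [0,3,4,5,6,7,8]=10  [1,2,4,5,6,7,8]=3  [1,3,4,5,6,7,8]=5  [2,3,4,5,6,7,8]=10
  first=0(a) contributes 18
  first=1(f) contributes 30
  first=2(d) contributes 15
|[w]| = 63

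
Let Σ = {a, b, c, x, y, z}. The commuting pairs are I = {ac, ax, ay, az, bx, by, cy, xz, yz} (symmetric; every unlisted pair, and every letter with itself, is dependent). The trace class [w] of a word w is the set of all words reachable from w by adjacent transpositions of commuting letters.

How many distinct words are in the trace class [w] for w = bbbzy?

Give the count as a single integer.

5

0(b) covers ∅
1(b) covers 0:b
2(b) covers 1:b
3(z) covers 2:b
4(y) covers ∅
floor of heap: 0:b, 4:y
completions by unplaced set U, small U first (add the entries for U minus each lowest piece of U):
  |U|=1: {3}:1  {4}:1
  |U|=2: {2,3}:1  {3,4}:2
  |U|=3: {1,2,3}:1  {2,3,4}:3
  start at 0(b): 4
  start at 4(y): 1
sum over floor = 5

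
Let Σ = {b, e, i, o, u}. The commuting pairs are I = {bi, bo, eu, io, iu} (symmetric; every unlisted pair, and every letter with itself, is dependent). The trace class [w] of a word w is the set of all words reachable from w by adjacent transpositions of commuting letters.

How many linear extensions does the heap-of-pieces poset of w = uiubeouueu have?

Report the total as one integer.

16

#0=u has no predecessor
#1=i has no predecessor
#2=u depends on [0:u]
#3=b depends on [2:u]
#4=e depends on [1:i, 3:b]
#5=o depends on [4:e]
#6=u depends on [5:o]
#7=u depends on [6:u]
#8=e depends on [5:o]
#9=u depends on [7:u]
sources: [0:u, 1:i]
N(rest) = Σ N(rest − s) over sources s of rest; N(one piece) = 1:
  size 1 → [8]=1  [9]=1
  size 2 → [7,9]=1  [8,9]=2
  size 3 → [6,7,9]=1  [7,8,9]=3
  size 4 → [6,7,8,9]=4
  size 5 → [5,6,7,8,9]=4
  size 6 → [4,5,6,7,8,9]=4
  size 7 → [1,4,5,6,7,8,9]=4  [3,4,5,6,7,8,9]=4
  size 8 → [1,3,4,5,6,7,8,9]=8  [2,3,4,5,6,7,8,9]=4
  first=0(u) contributes 12
  first=1(i) contributes 4
|[w]| = 16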